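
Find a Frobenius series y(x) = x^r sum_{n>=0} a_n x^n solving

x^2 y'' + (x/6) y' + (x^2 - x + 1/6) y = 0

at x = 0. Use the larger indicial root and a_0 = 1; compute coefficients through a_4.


Write in Frobenius form y'' + (p(x)/x) y' + (q(x)/x^2) y = 0:
  p(x) = 1/6,  q(x) = x^2 - x + 1/6.
Indicial equation: r(r-1) + (1/6) r + (1/6) = 0 -> roots r_1 = 1/2, r_2 = 1/3.
Take r = r_1 = 1/2. Let y(x) = x^r sum_{n>=0} a_n x^n with a_0 = 1.
Substitute y = x^r sum a_n x^n and match x^{r+n}. The recurrence is
  D(n) a_n - 1 a_{n-1} + 1 a_{n-2} = 0,  where D(n) = (r+n)(r+n-1) + (1/6)(r+n) + (1/6).
  a_n = [1 a_{n-1} - 1 a_{n-2}] / D(n).
Since the indicial polynomial factors as (r - r_1)(r - r_2), D(n) = (r_1 + n - r_1)(r_1 + n - r_2) = n(n + 1/6).
Evaluating step by step (a_0 = 1):
  n = 1: D(1) = 1(1 + 1/6) = 7/6; numerator = 1(1) = 1; a_1 = (1)/(7/6) = 6/7
  n = 2: D(2) = 2(2 + 1/6) = 13/3; numerator = 1(6/7) - 1(1) = -1/7; a_2 = (-1/7)/(13/3) = -3/91
  n = 3: D(3) = 3(3 + 1/6) = 19/2; numerator = 1(-3/91) - 1(6/7) = -81/91; a_3 = (-81/91)/(19/2) = -162/1729
  n = 4: D(4) = 4(4 + 1/6) = 50/3; numerator = 1(-162/1729) - 1(-3/91) = -15/247; a_4 = (-15/247)/(50/3) = -9/2470

r = 1/2; a_0 = 1; a_1 = 6/7; a_2 = -3/91; a_3 = -162/1729; a_4 = -9/2470


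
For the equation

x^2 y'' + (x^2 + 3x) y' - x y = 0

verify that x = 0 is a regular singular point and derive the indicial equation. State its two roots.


Divide by x^2 to reach normal form y'' + P_1(x) y' + P_2(x) y = 0 with P_1(x) = 1 + 3/x and P_2(x) = -1/x.
x = 0 is a singular point because the y'-coefficient 1 + 3/x has a pole at x = 0 and the y-coefficient -1/x has a pole at x = 0.
It is a regular singular point because x P_1(x) = p(x) = x + 3 and x^2 P_2(x) = q(x) = -x are polynomials, hence analytic at x = 0.
p(0) = 3,  q(0) = 0.
Indicial equation: r(r-1) + p(0) r + q(0) = 0, i.e. r^2 + (p(0) - 1) r + q(0) = 0, i.e. r^2 + 2 r = 0.
Discriminant: (2)^2 - 4(0) = 4, so r = (-2 ± 2)/2.
Solving: r_1 = 0, r_2 = -2.

indicial: r^2 + 2 r = 0; roots r_1 = 0, r_2 = -2


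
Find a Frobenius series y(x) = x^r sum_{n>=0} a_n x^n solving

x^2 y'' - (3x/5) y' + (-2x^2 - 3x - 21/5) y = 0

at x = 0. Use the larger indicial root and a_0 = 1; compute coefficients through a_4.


Write in Frobenius form y'' + (p(x)/x) y' + (q(x)/x^2) y = 0:
  p(x) = -3/5,  q(x) = -2x^2 - 3x - 21/5.
Indicial equation: r(r-1) + (-3/5) r + (-21/5) = 0 -> roots r_1 = 3, r_2 = -7/5.
Take r = r_1 = 3. Let y(x) = x^r sum_{n>=0} a_n x^n with a_0 = 1.
Substitute y = x^r sum a_n x^n and match x^{r+n}. The recurrence is
  D(n) a_n - 3 a_{n-1} - 2 a_{n-2} = 0,  where D(n) = (r+n)(r+n-1) + (-3/5)(r+n) + (-21/5).
  a_n = [3 a_{n-1} + 2 a_{n-2}] / D(n).
Since the indicial polynomial factors as (r - r_1)(r - r_2), D(n) = (r_1 + n - r_1)(r_1 + n - r_2) = n(n + 22/5).
Evaluating step by step (a_0 = 1):
  n = 1: D(1) = 1(1 + 22/5) = 27/5; numerator = 3(1) = 3; a_1 = (3)/(27/5) = 5/9
  n = 2: D(2) = 2(2 + 22/5) = 64/5; numerator = 3(5/9) + 2(1) = 11/3; a_2 = (11/3)/(64/5) = 55/192
  n = 3: D(3) = 3(3 + 22/5) = 111/5; numerator = 3(55/192) + 2(5/9) = 1135/576; a_3 = (1135/576)/(111/5) = 5675/63936
  n = 4: D(4) = 4(4 + 22/5) = 168/5; numerator = 3(5675/63936) + 2(55/192) = 17885/21312; a_4 = (17885/21312)/(168/5) = 12775/511488

r = 3; a_0 = 1; a_1 = 5/9; a_2 = 55/192; a_3 = 5675/63936; a_4 = 12775/511488


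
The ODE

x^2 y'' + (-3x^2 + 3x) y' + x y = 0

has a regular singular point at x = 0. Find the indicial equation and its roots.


Divide by x^2 to reach normal form y'' + P_1(x) y' + P_2(x) y = 0 with P_1(x) = -3 + 3/x and P_2(x) = 1/x.
x = 0 is a singular point because the y'-coefficient -3 + 3/x has a pole at x = 0 and the y-coefficient 1/x has a pole at x = 0.
It is a regular singular point because x P_1(x) = p(x) = 3 - 3x and x^2 P_2(x) = q(x) = x are polynomials, hence analytic at x = 0.
p(0) = 3,  q(0) = 0.
Indicial equation: r(r-1) + p(0) r + q(0) = 0, i.e. r^2 + (p(0) - 1) r + q(0) = 0, i.e. r^2 + 2 r = 0.
Discriminant: (2)^2 - 4(0) = 4, so r = (-2 ± 2)/2.
Solving: r_1 = 0, r_2 = -2.

indicial: r^2 + 2 r = 0; roots r_1 = 0, r_2 = -2


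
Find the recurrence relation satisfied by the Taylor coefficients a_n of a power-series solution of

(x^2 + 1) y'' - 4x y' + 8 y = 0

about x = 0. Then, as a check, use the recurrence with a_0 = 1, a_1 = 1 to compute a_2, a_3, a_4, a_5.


Substitute y = sum_n a_n x^n.
(1 + 1 x^2) y'' contributes (n+2)(n+1) a_{n+2} + n(n-1) a_n at x^n.
-4 x y'(x) contributes -4 n a_n at x^n.
8 y(x) contributes 8 a_n at x^n.
Matching x^n: (n+2)(n+1) a_{n+2} + (n(n-1) - 4 n + 8) a_n = 0.
Thus a_{n+2} = (-n(n-1) + 4 n - 8) / ((n+1)(n+2)) * a_n.

Check with a_0 = 1, a_1 = 1 (apply the recurrence for n = 0, 1, 2, 3): a_0 = 1, a_1 = 1, a_2 = -4, a_3 = -2/3, a_4 = 2/3, a_5 = 1/15.

a_(n+2) = (-n(n-1) + 4 n - 8) / ((n+1)(n+2)) * a_n; check: a_0 = 1, a_1 = 1, a_2 = -4, a_3 = -2/3, a_4 = 2/3, a_5 = 1/15


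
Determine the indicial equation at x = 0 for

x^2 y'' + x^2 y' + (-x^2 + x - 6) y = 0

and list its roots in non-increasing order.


Divide by x^2 to reach normal form y'' + P_1(x) y' + P_2(x) y = 0 with P_1(x) = 1 and P_2(x) = -1 + 1/x - 6/x^2.
x = 0 is a singular point because the y-coefficient -1 + 1/x - 6/x^2 has a pole at x = 0.
It is a regular singular point because x P_1(x) = p(x) = x and x^2 P_2(x) = q(x) = -x^2 + x - 6 are polynomials, hence analytic at x = 0.
p(0) = 0,  q(0) = -6.
Indicial equation: r(r-1) + p(0) r + q(0) = 0, i.e. r^2 + (p(0) - 1) r + q(0) = 0, i.e. r^2 - 1 r - 6 = 0.
Discriminant: (-1)^2 - 4(-6) = 25, so r = (1 ± 5)/2.
Solving: r_1 = 3, r_2 = -2.

indicial: r^2 - 1 r - 6 = 0; roots r_1 = 3, r_2 = -2


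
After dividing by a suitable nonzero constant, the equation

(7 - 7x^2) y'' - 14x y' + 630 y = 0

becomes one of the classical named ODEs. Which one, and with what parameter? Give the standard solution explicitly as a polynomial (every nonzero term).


All three coefficients share the factor 7; dividing through by 7 gives  (1 - x^2) y'' - 2x y' + 90 y = 0.
This matches the Legendre equation (1 - x^2) y'' - 2x y' + n(n+1) y = 0 (note the -2x y' term) with n(n+1) = 90, so n = 9; the polynomial solution is P_9(x).
With y = sum_k a_k x^k, matching x^k gives (k+2)(k+1) a_{k+2} = [k(k+1) - n(n+1)] a_k = (k - 9)(k + 10) a_k. The right side vanishes at k = 9, so the series with the parity of 9 terminates at degree 9.
Standard normalization (P_n(1) = 1): leading coefficient (2n)!/(2^n (n!)^2) = 6402373705728000/(512*131681894400) = 12155/128, so a_9 = 12155/128. Work downward with a_k = (k+1)(k+2) a_{k+2} / ((k - 9)(k + 10)):
  a_7 = (8)(9)(12155/128) / ((7 - 9)(7 + 10)) = (109395/16)/(-34) = -6435/32
  a_5 = (6)(7)(-6435/32) / ((5 - 9)(5 + 10)) = (-135135/16)/(-60) = 9009/64
  a_3 = (4)(5)(9009/64) / ((3 - 9)(3 + 10)) = (45045/16)/(-78) = -1155/32
  a_1 = (2)(3)(-1155/32) / ((1 - 9)(1 + 10)) = (-3465/16)/(-88) = 315/128
Hence P_9(x) = 12155 x^9/128 - 6435 x^7/32 + 9009 x^5/64 - 1155 x^3/32 + 315 x/128.

P_9(x); series = 12155 x^9/128 - 6435 x^7/32 + 9009 x^5/64 - 1155 x^3/32 + 315 x/128


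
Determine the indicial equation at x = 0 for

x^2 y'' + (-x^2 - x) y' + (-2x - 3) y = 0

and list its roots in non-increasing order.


Divide by x^2 to reach normal form y'' + P_1(x) y' + P_2(x) y = 0 with P_1(x) = -1 - 1/x and P_2(x) = -2/x - 3/x^2.
x = 0 is a singular point because the y'-coefficient -1 - 1/x has a pole at x = 0 and the y-coefficient -2/x - 3/x^2 has a pole at x = 0.
It is a regular singular point because x P_1(x) = p(x) = -x - 1 and x^2 P_2(x) = q(x) = -2x - 3 are polynomials, hence analytic at x = 0.
p(0) = -1,  q(0) = -3.
Indicial equation: r(r-1) + p(0) r + q(0) = 0, i.e. r^2 + (p(0) - 1) r + q(0) = 0, i.e. r^2 - 2 r - 3 = 0.
Discriminant: (-2)^2 - 4(-3) = 16, so r = (2 ± 4)/2.
Solving: r_1 = 3, r_2 = -1.

indicial: r^2 - 2 r - 3 = 0; roots r_1 = 3, r_2 = -1


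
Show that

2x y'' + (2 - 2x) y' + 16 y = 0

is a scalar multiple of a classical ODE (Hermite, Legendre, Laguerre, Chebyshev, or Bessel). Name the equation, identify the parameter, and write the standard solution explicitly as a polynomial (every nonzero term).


All three coefficients share the factor 2; dividing through by 2 gives  x y'' + (1 - x) y' + 8 y = 0.
This matches the Laguerre equation x y'' + (1 - x) y' + n y = 0 with n = 8; the polynomial solution is L_8(x).
With y = sum_k a_k x^k, matching x^k gives (k+1)k a_{k+1} + (k+1) a_{k+1} - k a_k + n a_k = 0, i.e. (k+1)^2 a_{k+1} = (k - n) a_k = (k - 8) a_k. The right side vanishes at k = 8, so the series terminates at degree 8.
Standard normalization L_n(0) = 1 gives a_0 = 1. Work upward with a_{k+1} = (k - 8) a_k / (k+1)^2:
  a_1 = (0 - 8)(1) / 1^2 = -8/1 = -8
  a_2 = (1 - 8)(-8) / 2^2 = 56/4 = 14
  a_3 = (2 - 8)(14) / 3^2 = -84/9 = -28/3
  a_4 = (3 - 8)(-28/3) / 4^2 = (140/3)/16 = 35/12
  a_5 = (4 - 8)(35/12) / 5^2 = (-35/3)/25 = -7/15
  a_6 = (5 - 8)(-7/15) / 6^2 = (7/5)/36 = 7/180
  a_7 = (6 - 8)(7/180) / 7^2 = (-7/90)/49 = -1/630
  a_8 = (7 - 8)(-1/630) / 8^2 = (1/630)/64 = 1/40320
Hence L_8(x) = x^8/40320 - x^7/630 + 7 x^6/180 - 7 x^5/15 + 35 x^4/12 - 28 x^3/3 + 14 x^2 - 8 x + 1.

L_8(x); series = x^8/40320 - x^7/630 + 7 x^6/180 - 7 x^5/15 + 35 x^4/12 - 28 x^3/3 + 14 x^2 - 8 x + 1


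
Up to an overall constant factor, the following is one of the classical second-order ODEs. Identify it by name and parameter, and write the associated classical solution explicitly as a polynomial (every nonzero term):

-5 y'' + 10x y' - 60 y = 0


All three coefficients share the factor -5; dividing through by -5 gives  y'' - 2x y' + 12 y = 0.
This matches the Hermite equation y'' - 2x y' + 2n y = 0 with 2n = 12, so n = 6; the polynomial solution is H_6(x).
With y = sum_k a_k x^k, matching x^k gives (k+2)(k+1) a_{k+2} = 2(k - n) a_k = 2(k - 6) a_k. The right side vanishes at k = 6, so the series with the parity of 6 terminates at degree 6.
Standard normalization: leading coefficient of H_n is 2^n, so a_6 = 2^6 = 64. Work downward with a_k = (k+1)(k+2) a_{k+2} / (2(k - n)):
  a_4 = (5)(6)(64) / (2(4 - 6)) = 1920/(-4) = -480
  a_2 = (3)(4)(-480) / (2(2 - 6)) = -5760/(-8) = 720
  a_0 = (1)(2)(720) / (2(0 - 6)) = 1440/(-12) = -120
Hence H_6(x) = 64 x^6 - 480 x^4 + 720 x^2 - 120.

H_6(x); series = 64 x^6 - 480 x^4 + 720 x^2 - 120


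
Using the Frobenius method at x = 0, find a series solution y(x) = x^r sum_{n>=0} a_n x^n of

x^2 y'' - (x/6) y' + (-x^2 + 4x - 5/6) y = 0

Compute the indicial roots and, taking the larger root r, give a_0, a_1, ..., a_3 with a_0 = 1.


Write in Frobenius form y'' + (p(x)/x) y' + (q(x)/x^2) y = 0:
  p(x) = -1/6,  q(x) = -x^2 + 4x - 5/6.
Indicial equation: r(r-1) + (-1/6) r + (-5/6) = 0 -> roots r_1 = 5/3, r_2 = -1/2.
Take r = r_1 = 5/3. Let y(x) = x^r sum_{n>=0} a_n x^n with a_0 = 1.
Substitute y = x^r sum a_n x^n and match x^{r+n}. The recurrence is
  D(n) a_n + 4 a_{n-1} - 1 a_{n-2} = 0,  where D(n) = (r+n)(r+n-1) + (-1/6)(r+n) + (-5/6).
  a_n = [-4 a_{n-1} + 1 a_{n-2}] / D(n).
Since the indicial polynomial factors as (r - r_1)(r - r_2), D(n) = (r_1 + n - r_1)(r_1 + n - r_2) = n(n + 13/6).
Evaluating step by step (a_0 = 1):
  n = 1: D(1) = 1(1 + 13/6) = 19/6; numerator = -4(1) = -4; a_1 = (-4)/(19/6) = -24/19
  n = 2: D(2) = 2(2 + 13/6) = 25/3; numerator = -4(-24/19) + 1(1) = 115/19; a_2 = (115/19)/(25/3) = 69/95
  n = 3: D(3) = 3(3 + 13/6) = 31/2; numerator = -4(69/95) + 1(-24/19) = -396/95; a_3 = (-396/95)/(31/2) = -792/2945

r = 5/3; a_0 = 1; a_1 = -24/19; a_2 = 69/95; a_3 = -792/2945


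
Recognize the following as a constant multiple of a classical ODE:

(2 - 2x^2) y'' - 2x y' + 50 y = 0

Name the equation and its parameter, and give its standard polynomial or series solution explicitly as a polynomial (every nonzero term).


All three coefficients share the factor 2; dividing through by 2 gives  (1 - x^2) y'' - x y' + 25 y = 0.
This matches the Chebyshev equation (1 - x^2) y'' - x y' + n^2 y = 0 (note the -x y' term, not -2x y') with n^2 = 25, so n = 5; the polynomial solution is T_5(x).
With y = sum_k a_k x^k, matching x^k gives (k+2)(k+1) a_{k+2} = (k^2 - n^2) a_k = (k - 5)(k + 5) a_k. The right side vanishes at k = 5, so the series with the parity of 5 terminates at degree 5.
Standard normalization: leading coefficient of T_n is 2^(n-1), so a_5 = 2^4 = 16. Work downward with a_k = (k+1)(k+2) a_{k+2} / ((k - 5)(k + 5)):
  a_3 = (4)(5)(16) / ((3 - 5)(3 + 5)) = 320/(-16) = -20
  a_1 = (2)(3)(-20) / ((1 - 5)(1 + 5)) = -120/(-24) = 5
Hence T_5(x) = 16 x^5 - 20 x^3 + 5 x.

T_5(x); series = 16 x^5 - 20 x^3 + 5 x


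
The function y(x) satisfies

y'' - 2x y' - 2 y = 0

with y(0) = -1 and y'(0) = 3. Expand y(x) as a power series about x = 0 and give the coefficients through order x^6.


Ansatz: y(x) = sum_{n>=0} a_n x^n, so y'(x) = sum_{n>=1} n a_n x^(n-1) and y''(x) = sum_{n>=2} n(n-1) a_n x^(n-2).
Substitute into P(x) y'' + Q(x) y' + R(x) y = 0 with P(x) = 1, Q(x) = -2x, R(x) = -2, and match powers of x.
Initial conditions: a_0 = -1, a_1 = 3.
Setting the coefficient of each power of x to zero and solving order by order (substituting the coefficients already found):
  x^0: 2 a_2 - 2 a_0 = 0  ->  2 a_2 = 2 a_0 = -2  ->  a_2 = -1
  x^1: 6 a_3 - 4 a_1 = 0  ->  6 a_3 = 4 a_1 = 12  ->  a_3 = 2
  x^2: 12 a_4 - 6 a_2 = 0  ->  12 a_4 = 6 a_2 = -6  ->  a_4 = -1/2
  x^3: 20 a_5 - 8 a_3 = 0  ->  20 a_5 = 8 a_3 = 16  ->  a_5 = 4/5
  x^4: 30 a_6 - 10 a_4 = 0  ->  30 a_6 = 10 a_4 = -5  ->  a_6 = -1/6
Truncated series: y(x) = -1 + 3 x - x^2 + 2 x^3 - (1/2) x^4 + (4/5) x^5 - (1/6) x^6 + O(x^7).

a_0 = -1; a_1 = 3; a_2 = -1; a_3 = 2; a_4 = -1/2; a_5 = 4/5; a_6 = -1/6


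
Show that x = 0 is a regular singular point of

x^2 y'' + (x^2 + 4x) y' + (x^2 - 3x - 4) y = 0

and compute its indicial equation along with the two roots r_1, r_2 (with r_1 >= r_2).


Divide by x^2 to reach normal form y'' + P_1(x) y' + P_2(x) y = 0 with P_1(x) = 1 + 4/x and P_2(x) = 1 - 3/x - 4/x^2.
x = 0 is a singular point because the y'-coefficient 1 + 4/x has a pole at x = 0 and the y-coefficient 1 - 3/x - 4/x^2 has a pole at x = 0.
It is a regular singular point because x P_1(x) = p(x) = x + 4 and x^2 P_2(x) = q(x) = x^2 - 3x - 4 are polynomials, hence analytic at x = 0.
p(0) = 4,  q(0) = -4.
Indicial equation: r(r-1) + p(0) r + q(0) = 0, i.e. r^2 + (p(0) - 1) r + q(0) = 0, i.e. r^2 + 3 r - 4 = 0.
Discriminant: (3)^2 - 4(-4) = 25, so r = (-3 ± 5)/2.
Solving: r_1 = 1, r_2 = -4.

indicial: r^2 + 3 r - 4 = 0; roots r_1 = 1, r_2 = -4


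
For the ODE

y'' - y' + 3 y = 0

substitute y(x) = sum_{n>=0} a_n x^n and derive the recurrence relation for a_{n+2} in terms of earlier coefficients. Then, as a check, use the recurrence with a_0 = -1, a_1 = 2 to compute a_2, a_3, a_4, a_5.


Substitute y = sum_n a_n x^n.
y''(x) has coefficient (n+2)(n+1) a_{n+2} at x^n;
-y'(x) has coefficient -(n+1) a_{n+1} at x^n;
3 y(x) has coefficient 3 a_n at x^n.
Matching x^n: (n+2)(n+1) a_{n+2} - (n+1) a_{n+1} + 3 a_n = 0.
Thus a_{n+2} = [(n+1) a_{n+1} - 3 a_n] / ((n+1)(n+2)).

Check with a_0 = -1, a_1 = 2 (apply the recurrence for n = 0, 1, 2, 3): a_0 = -1, a_1 = 2, a_2 = 5/2, a_3 = -1/6, a_4 = -2/3, a_5 = -13/120.

a_(n+2) = [(n+1) a_(n+1) - 3 a_n] / ((n+1)(n+2)); check: a_0 = -1, a_1 = 2, a_2 = 5/2, a_3 = -1/6, a_4 = -2/3, a_5 = -13/120


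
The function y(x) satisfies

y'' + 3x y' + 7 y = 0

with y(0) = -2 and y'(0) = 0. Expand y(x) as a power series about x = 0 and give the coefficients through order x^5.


Ansatz: y(x) = sum_{n>=0} a_n x^n, so y'(x) = sum_{n>=1} n a_n x^(n-1) and y''(x) = sum_{n>=2} n(n-1) a_n x^(n-2).
Substitute into P(x) y'' + Q(x) y' + R(x) y = 0 with P(x) = 1, Q(x) = 3x, R(x) = 7, and match powers of x.
Initial conditions: a_0 = -2, a_1 = 0.
Setting the coefficient of each power of x to zero and solving order by order (substituting the coefficients already found):
  x^0: 2 a_2 + 7 a_0 = 0  ->  2 a_2 = -7 a_0 = 14  ->  a_2 = 7
  x^1: 6 a_3 + 10 a_1 = 0  ->  6 a_3 = -10 a_1 = 0  ->  a_3 = 0
  x^2: 12 a_4 + 13 a_2 = 0  ->  12 a_4 = -13 a_2 = -91  ->  a_4 = -91/12
  x^3: 20 a_5 + 16 a_3 = 0  ->  20 a_5 = -16 a_3 = 0  ->  a_5 = 0
Truncated series: y(x) = -2 + 7 x^2 - (91/12) x^4 + O(x^6).

a_0 = -2; a_1 = 0; a_2 = 7; a_3 = 0; a_4 = -91/12; a_5 = 0


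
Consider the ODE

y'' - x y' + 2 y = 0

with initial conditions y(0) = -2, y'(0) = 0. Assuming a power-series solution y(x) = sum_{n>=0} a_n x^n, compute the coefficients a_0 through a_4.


Ansatz: y(x) = sum_{n>=0} a_n x^n, so y'(x) = sum_{n>=1} n a_n x^(n-1) and y''(x) = sum_{n>=2} n(n-1) a_n x^(n-2).
Substitute into P(x) y'' + Q(x) y' + R(x) y = 0 with P(x) = 1, Q(x) = -x, R(x) = 2, and match powers of x.
Initial conditions: a_0 = -2, a_1 = 0.
Setting the coefficient of each power of x to zero and solving order by order (substituting the coefficients already found):
  x^0: 2 a_2 + 2 a_0 = 0  ->  2 a_2 = -2 a_0 = 4  ->  a_2 = 2
  x^1: 6 a_3 + a_1 = 0  ->  6 a_3 = -a_1 = 0  ->  a_3 = 0
  x^2: 12 a_4 = 0  ->  a_4 = 0
Truncated series: y(x) = -2 + 2 x^2 + O(x^5).

a_0 = -2; a_1 = 0; a_2 = 2; a_3 = 0; a_4 = 0


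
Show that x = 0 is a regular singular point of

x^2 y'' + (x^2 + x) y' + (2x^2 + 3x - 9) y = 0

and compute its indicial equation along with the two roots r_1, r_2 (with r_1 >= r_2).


Divide by x^2 to reach normal form y'' + P_1(x) y' + P_2(x) y = 0 with P_1(x) = 1 + 1/x and P_2(x) = 2 + 3/x - 9/x^2.
x = 0 is a singular point because the y'-coefficient 1 + 1/x has a pole at x = 0 and the y-coefficient 2 + 3/x - 9/x^2 has a pole at x = 0.
It is a regular singular point because x P_1(x) = p(x) = x + 1 and x^2 P_2(x) = q(x) = 2x^2 + 3x - 9 are polynomials, hence analytic at x = 0.
p(0) = 1,  q(0) = -9.
Indicial equation: r(r-1) + p(0) r + q(0) = 0, i.e. r^2 + (p(0) - 1) r + q(0) = 0, i.e. r^2 - 9 = 0.
Discriminant: (0)^2 - 4(-9) = 36, so r = (0 ± 6)/2.
Solving: r_1 = 3, r_2 = -3.

indicial: r^2 - 9 = 0; roots r_1 = 3, r_2 = -3


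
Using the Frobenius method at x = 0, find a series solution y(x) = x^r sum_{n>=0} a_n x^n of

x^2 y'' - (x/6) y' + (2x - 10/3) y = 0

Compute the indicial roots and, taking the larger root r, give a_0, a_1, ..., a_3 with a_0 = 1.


Write in Frobenius form y'' + (p(x)/x) y' + (q(x)/x^2) y = 0:
  p(x) = -1/6,  q(x) = 2x - 10/3.
Indicial equation: r(r-1) + (-1/6) r + (-10/3) = 0 -> roots r_1 = 5/2, r_2 = -4/3.
Take r = r_1 = 5/2. Let y(x) = x^r sum_{n>=0} a_n x^n with a_0 = 1.
Substitute y = x^r sum a_n x^n and match x^{r+n}. The recurrence is
  D(n) a_n + 2 a_{n-1} = 0,  where D(n) = (r+n)(r+n-1) + (-1/6)(r+n) + (-10/3).
  a_n = -2 / D(n) * a_{n-1}.
Since the indicial polynomial factors as (r - r_1)(r - r_2), D(n) = (r_1 + n - r_1)(r_1 + n - r_2) = n(n + 23/6).
Evaluating step by step (a_0 = 1):
  n = 1: D(1) = 1(1 + 23/6) = 29/6; numerator = -2(1) = -2; a_1 = (-2)/(29/6) = -12/29
  n = 2: D(2) = 2(2 + 23/6) = 35/3; numerator = -2(-12/29) = 24/29; a_2 = (24/29)/(35/3) = 72/1015
  n = 3: D(3) = 3(3 + 23/6) = 41/2; numerator = -2(72/1015) = -144/1015; a_3 = (-144/1015)/(41/2) = -288/41615

r = 5/2; a_0 = 1; a_1 = -12/29; a_2 = 72/1015; a_3 = -288/41615


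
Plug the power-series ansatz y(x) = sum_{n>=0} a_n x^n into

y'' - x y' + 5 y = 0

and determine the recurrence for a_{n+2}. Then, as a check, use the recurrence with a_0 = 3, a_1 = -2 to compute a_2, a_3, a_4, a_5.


Substitute y = sum_n a_n x^n.
y''(x) has coefficient (n+2)(n+1) a_{n+2} at x^n;
-x y'(x) has coefficient -n a_n at x^n (shift);
5 y(x) has coefficient 5 a_n at x^n.
Matching x^n: (n+2)(n+1) a_{n+2} + (-n + 5) a_n = 0.
Thus a_{n+2} = (n - 5) / ((n+1)(n+2)) * a_n.

Check with a_0 = 3, a_1 = -2 (apply the recurrence for n = 0, 1, 2, 3): a_0 = 3, a_1 = -2, a_2 = -15/2, a_3 = 4/3, a_4 = 15/8, a_5 = -2/15.

a_(n+2) = (n - 5) / ((n+1)(n+2)) * a_n; check: a_0 = 3, a_1 = -2, a_2 = -15/2, a_3 = 4/3, a_4 = 15/8, a_5 = -2/15


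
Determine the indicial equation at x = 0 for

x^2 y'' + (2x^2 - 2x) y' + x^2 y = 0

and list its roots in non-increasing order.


Divide by x^2 to reach normal form y'' + P_1(x) y' + P_2(x) y = 0 with P_1(x) = 2 - 2/x and P_2(x) = 1.
x = 0 is a singular point because the y'-coefficient 2 - 2/x has a pole at x = 0.
It is a regular singular point because x P_1(x) = p(x) = 2x - 2 and x^2 P_2(x) = q(x) = x^2 are polynomials, hence analytic at x = 0.
p(0) = -2,  q(0) = 0.
Indicial equation: r(r-1) + p(0) r + q(0) = 0, i.e. r^2 + (p(0) - 1) r + q(0) = 0, i.e. r^2 - 3 r = 0.
Discriminant: (-3)^2 - 4(0) = 9, so r = (3 ± 3)/2.
Solving: r_1 = 3, r_2 = 0.

indicial: r^2 - 3 r = 0; roots r_1 = 3, r_2 = 0


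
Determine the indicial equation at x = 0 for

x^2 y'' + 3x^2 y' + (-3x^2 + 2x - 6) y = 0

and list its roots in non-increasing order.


Divide by x^2 to reach normal form y'' + P_1(x) y' + P_2(x) y = 0 with P_1(x) = 3 and P_2(x) = -3 + 2/x - 6/x^2.
x = 0 is a singular point because the y-coefficient -3 + 2/x - 6/x^2 has a pole at x = 0.
It is a regular singular point because x P_1(x) = p(x) = 3x and x^2 P_2(x) = q(x) = -3x^2 + 2x - 6 are polynomials, hence analytic at x = 0.
p(0) = 0,  q(0) = -6.
Indicial equation: r(r-1) + p(0) r + q(0) = 0, i.e. r^2 + (p(0) - 1) r + q(0) = 0, i.e. r^2 - 1 r - 6 = 0.
Discriminant: (-1)^2 - 4(-6) = 25, so r = (1 ± 5)/2.
Solving: r_1 = 3, r_2 = -2.

indicial: r^2 - 1 r - 6 = 0; roots r_1 = 3, r_2 = -2


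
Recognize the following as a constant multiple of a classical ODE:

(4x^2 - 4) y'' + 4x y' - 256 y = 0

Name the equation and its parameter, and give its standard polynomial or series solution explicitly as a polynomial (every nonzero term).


All three coefficients share the factor -4; dividing through by -4 gives  (1 - x^2) y'' - x y' + 64 y = 0.
This matches the Chebyshev equation (1 - x^2) y'' - x y' + n^2 y = 0 (note the -x y' term, not -2x y') with n^2 = 64, so n = 8; the polynomial solution is T_8(x).
With y = sum_k a_k x^k, matching x^k gives (k+2)(k+1) a_{k+2} = (k^2 - n^2) a_k = (k - 8)(k + 8) a_k. The right side vanishes at k = 8, so the series with the parity of 8 terminates at degree 8.
Standard normalization: leading coefficient of T_n is 2^(n-1), so a_8 = 2^7 = 128. Work downward with a_k = (k+1)(k+2) a_{k+2} / ((k - 8)(k + 8)):
  a_6 = (7)(8)(128) / ((6 - 8)(6 + 8)) = 7168/(-28) = -256
  a_4 = (5)(6)(-256) / ((4 - 8)(4 + 8)) = -7680/(-48) = 160
  a_2 = (3)(4)(160) / ((2 - 8)(2 + 8)) = 1920/(-60) = -32
  a_0 = (1)(2)(-32) / ((0 - 8)(0 + 8)) = -64/(-64) = 1
Hence T_8(x) = 128 x^8 - 256 x^6 + 160 x^4 - 32 x^2 + 1.

T_8(x); series = 128 x^8 - 256 x^6 + 160 x^4 - 32 x^2 + 1


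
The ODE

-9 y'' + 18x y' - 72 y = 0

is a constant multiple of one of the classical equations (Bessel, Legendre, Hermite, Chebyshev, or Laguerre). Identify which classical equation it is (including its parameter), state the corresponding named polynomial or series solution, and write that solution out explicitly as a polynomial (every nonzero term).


All three coefficients share the factor -9; dividing through by -9 gives  y'' - 2x y' + 8 y = 0.
This matches the Hermite equation y'' - 2x y' + 2n y = 0 with 2n = 8, so n = 4; the polynomial solution is H_4(x).
With y = sum_k a_k x^k, matching x^k gives (k+2)(k+1) a_{k+2} = 2(k - n) a_k = 2(k - 4) a_k. The right side vanishes at k = 4, so the series with the parity of 4 terminates at degree 4.
Standard normalization: leading coefficient of H_n is 2^n, so a_4 = 2^4 = 16. Work downward with a_k = (k+1)(k+2) a_{k+2} / (2(k - n)):
  a_2 = (3)(4)(16) / (2(2 - 4)) = 192/(-4) = -48
  a_0 = (1)(2)(-48) / (2(0 - 4)) = -96/(-8) = 12
Hence H_4(x) = 16 x^4 - 48 x^2 + 12.

H_4(x); series = 16 x^4 - 48 x^2 + 12


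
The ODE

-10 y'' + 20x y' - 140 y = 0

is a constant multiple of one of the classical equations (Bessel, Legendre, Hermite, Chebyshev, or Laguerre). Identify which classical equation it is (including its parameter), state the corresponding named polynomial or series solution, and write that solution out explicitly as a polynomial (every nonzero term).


All three coefficients share the factor -10; dividing through by -10 gives  y'' - 2x y' + 14 y = 0.
This matches the Hermite equation y'' - 2x y' + 2n y = 0 with 2n = 14, so n = 7; the polynomial solution is H_7(x).
With y = sum_k a_k x^k, matching x^k gives (k+2)(k+1) a_{k+2} = 2(k - n) a_k = 2(k - 7) a_k. The right side vanishes at k = 7, so the series with the parity of 7 terminates at degree 7.
Standard normalization: leading coefficient of H_n is 2^n, so a_7 = 2^7 = 128. Work downward with a_k = (k+1)(k+2) a_{k+2} / (2(k - n)):
  a_5 = (6)(7)(128) / (2(5 - 7)) = 5376/(-4) = -1344
  a_3 = (4)(5)(-1344) / (2(3 - 7)) = -26880/(-8) = 3360
  a_1 = (2)(3)(3360) / (2(1 - 7)) = 20160/(-12) = -1680
Hence H_7(x) = 128 x^7 - 1344 x^5 + 3360 x^3 - 1680 x.

H_7(x); series = 128 x^7 - 1344 x^5 + 3360 x^3 - 1680 x


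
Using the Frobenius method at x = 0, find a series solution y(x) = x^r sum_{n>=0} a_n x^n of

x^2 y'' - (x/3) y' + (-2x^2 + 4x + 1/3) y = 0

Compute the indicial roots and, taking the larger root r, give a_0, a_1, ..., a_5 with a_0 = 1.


Write in Frobenius form y'' + (p(x)/x) y' + (q(x)/x^2) y = 0:
  p(x) = -1/3,  q(x) = -2x^2 + 4x + 1/3.
Indicial equation: r(r-1) + (-1/3) r + (1/3) = 0 -> roots r_1 = 1, r_2 = 1/3.
Take r = r_1 = 1. Let y(x) = x^r sum_{n>=0} a_n x^n with a_0 = 1.
Substitute y = x^r sum a_n x^n and match x^{r+n}. The recurrence is
  D(n) a_n + 4 a_{n-1} - 2 a_{n-2} = 0,  where D(n) = (r+n)(r+n-1) + (-1/3)(r+n) + (1/3).
  a_n = [-4 a_{n-1} + 2 a_{n-2}] / D(n).
Since the indicial polynomial factors as (r - r_1)(r - r_2), D(n) = (r_1 + n - r_1)(r_1 + n - r_2) = n(n + 2/3).
Evaluating step by step (a_0 = 1):
  n = 1: D(1) = 1(1 + 2/3) = 5/3; numerator = -4(1) = -4; a_1 = (-4)/(5/3) = -12/5
  n = 2: D(2) = 2(2 + 2/3) = 16/3; numerator = -4(-12/5) + 2(1) = 58/5; a_2 = (58/5)/(16/3) = 87/40
  n = 3: D(3) = 3(3 + 2/3) = 11; numerator = -4(87/40) + 2(-12/5) = -27/2; a_3 = (-27/2)/(11) = -27/22
  n = 4: D(4) = 4(4 + 2/3) = 56/3; numerator = -4(-27/22) + 2(87/40) = 2037/220; a_4 = (2037/220)/(56/3) = 873/1760
  n = 5: D(5) = 5(5 + 2/3) = 85/3; numerator = -4(873/1760) + 2(-27/22) = -1953/440; a_5 = (-1953/440)/(85/3) = -5859/37400

r = 1; a_0 = 1; a_1 = -12/5; a_2 = 87/40; a_3 = -27/22; a_4 = 873/1760; a_5 = -5859/37400


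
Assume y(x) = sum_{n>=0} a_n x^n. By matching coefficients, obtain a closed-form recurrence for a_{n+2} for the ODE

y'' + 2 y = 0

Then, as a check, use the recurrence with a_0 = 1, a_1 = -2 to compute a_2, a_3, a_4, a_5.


Substitute y = sum_n a_n x^n into y'' + (const) y = 0.
y''(x) = sum_{n>=0} (n+2)(n+1) a_{n+2} x^n.
The ODE becomes sum_n [(n+2)(n+1) a_{n+2} + 2 a_n] x^n = 0.
Setting each coefficient to zero gives the recurrence:
  (n+2)(n+1) a_{n+2} + 2 a_n = 0,
  a_{n+2} = -2 / ((n+1)(n+2)) a_n.

Check with a_0 = 1, a_1 = -2 (apply the recurrence for n = 0, 1, 2, 3): a_0 = 1, a_1 = -2, a_2 = -1, a_3 = 2/3, a_4 = 1/6, a_5 = -1/15.

a_{n+2} = -2/((n+1)(n+2)) * a_n; check: a_0 = 1, a_1 = -2, a_2 = -1, a_3 = 2/3, a_4 = 1/6, a_5 = -1/15


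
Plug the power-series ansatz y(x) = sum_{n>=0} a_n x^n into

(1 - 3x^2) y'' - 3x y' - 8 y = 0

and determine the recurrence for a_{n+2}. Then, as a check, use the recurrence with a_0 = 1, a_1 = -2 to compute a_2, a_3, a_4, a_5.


Substitute y = sum_n a_n x^n.
(1 - 3 x^2) y'' contributes (n+2)(n+1) a_{n+2} - 3 n(n-1) a_n at x^n.
-3 x y'(x) contributes -3 n a_n at x^n.
-8 y(x) contributes -8 a_n at x^n.
Matching x^n: (n+2)(n+1) a_{n+2} + (-3 n(n-1) - 3 n - 8) a_n = 0.
Thus a_{n+2} = (3 n(n-1) + 3 n + 8) / ((n+1)(n+2)) * a_n.

Check with a_0 = 1, a_1 = -2 (apply the recurrence for n = 0, 1, 2, 3): a_0 = 1, a_1 = -2, a_2 = 4, a_3 = -11/3, a_4 = 20/3, a_5 = -77/12.

a_(n+2) = (3 n(n-1) + 3 n + 8) / ((n+1)(n+2)) * a_n; check: a_0 = 1, a_1 = -2, a_2 = 4, a_3 = -11/3, a_4 = 20/3, a_5 = -77/12


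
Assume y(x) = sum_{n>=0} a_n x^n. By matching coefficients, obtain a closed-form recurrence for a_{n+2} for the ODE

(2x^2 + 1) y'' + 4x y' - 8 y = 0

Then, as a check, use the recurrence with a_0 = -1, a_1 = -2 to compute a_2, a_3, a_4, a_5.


Substitute y = sum_n a_n x^n.
(1 + 2 x^2) y'' contributes (n+2)(n+1) a_{n+2} + 2 n(n-1) a_n at x^n.
4 x y'(x) contributes 4 n a_n at x^n.
-8 y(x) contributes -8 a_n at x^n.
Matching x^n: (n+2)(n+1) a_{n+2} + (2 n(n-1) + 4 n - 8) a_n = 0.
Thus a_{n+2} = (-2 n(n-1) - 4 n + 8) / ((n+1)(n+2)) * a_n.

Check with a_0 = -1, a_1 = -2 (apply the recurrence for n = 0, 1, 2, 3): a_0 = -1, a_1 = -2, a_2 = -4, a_3 = -4/3, a_4 = 4/3, a_5 = 16/15.

a_(n+2) = (-2 n(n-1) - 4 n + 8) / ((n+1)(n+2)) * a_n; check: a_0 = -1, a_1 = -2, a_2 = -4, a_3 = -4/3, a_4 = 4/3, a_5 = 16/15


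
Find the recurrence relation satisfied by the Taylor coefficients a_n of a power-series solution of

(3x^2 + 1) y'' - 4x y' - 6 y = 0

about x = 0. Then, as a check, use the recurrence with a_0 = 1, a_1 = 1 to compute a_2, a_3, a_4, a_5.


Substitute y = sum_n a_n x^n.
(1 + 3 x^2) y'' contributes (n+2)(n+1) a_{n+2} + 3 n(n-1) a_n at x^n.
-4 x y'(x) contributes -4 n a_n at x^n.
-6 y(x) contributes -6 a_n at x^n.
Matching x^n: (n+2)(n+1) a_{n+2} + (3 n(n-1) - 4 n - 6) a_n = 0.
Thus a_{n+2} = (-3 n(n-1) + 4 n + 6) / ((n+1)(n+2)) * a_n.

Check with a_0 = 1, a_1 = 1 (apply the recurrence for n = 0, 1, 2, 3): a_0 = 1, a_1 = 1, a_2 = 3, a_3 = 5/3, a_4 = 2, a_5 = 0.

a_(n+2) = (-3 n(n-1) + 4 n + 6) / ((n+1)(n+2)) * a_n; check: a_0 = 1, a_1 = 1, a_2 = 3, a_3 = 5/3, a_4 = 2, a_5 = 0


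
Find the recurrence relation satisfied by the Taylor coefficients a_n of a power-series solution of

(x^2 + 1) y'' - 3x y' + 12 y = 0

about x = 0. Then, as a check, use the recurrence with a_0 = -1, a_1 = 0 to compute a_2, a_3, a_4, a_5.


Substitute y = sum_n a_n x^n.
(1 + 1 x^2) y'' contributes (n+2)(n+1) a_{n+2} + n(n-1) a_n at x^n.
-3 x y'(x) contributes -3 n a_n at x^n.
12 y(x) contributes 12 a_n at x^n.
Matching x^n: (n+2)(n+1) a_{n+2} + (n(n-1) - 3 n + 12) a_n = 0.
Thus a_{n+2} = (-n(n-1) + 3 n - 12) / ((n+1)(n+2)) * a_n.

Check with a_0 = -1, a_1 = 0 (apply the recurrence for n = 0, 1, 2, 3): a_0 = -1, a_1 = 0, a_2 = 6, a_3 = 0, a_4 = -4, a_5 = 0.

a_(n+2) = (-n(n-1) + 3 n - 12) / ((n+1)(n+2)) * a_n; check: a_0 = -1, a_1 = 0, a_2 = 6, a_3 = 0, a_4 = -4, a_5 = 0


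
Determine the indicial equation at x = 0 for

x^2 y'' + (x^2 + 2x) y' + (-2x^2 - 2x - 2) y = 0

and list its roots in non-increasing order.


Divide by x^2 to reach normal form y'' + P_1(x) y' + P_2(x) y = 0 with P_1(x) = 1 + 2/x and P_2(x) = -2 - 2/x - 2/x^2.
x = 0 is a singular point because the y'-coefficient 1 + 2/x has a pole at x = 0 and the y-coefficient -2 - 2/x - 2/x^2 has a pole at x = 0.
It is a regular singular point because x P_1(x) = p(x) = x + 2 and x^2 P_2(x) = q(x) = -2x^2 - 2x - 2 are polynomials, hence analytic at x = 0.
p(0) = 2,  q(0) = -2.
Indicial equation: r(r-1) + p(0) r + q(0) = 0, i.e. r^2 + (p(0) - 1) r + q(0) = 0, i.e. r^2 + 1 r - 2 = 0.
Discriminant: (1)^2 - 4(-2) = 9, so r = (-1 ± 3)/2.
Solving: r_1 = 1, r_2 = -2.

indicial: r^2 + 1 r - 2 = 0; roots r_1 = 1, r_2 = -2


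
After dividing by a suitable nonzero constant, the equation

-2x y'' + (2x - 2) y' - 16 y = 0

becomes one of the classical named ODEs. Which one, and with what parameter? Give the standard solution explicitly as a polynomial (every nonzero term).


All three coefficients share the factor -2; dividing through by -2 gives  x y'' + (1 - x) y' + 8 y = 0.
This matches the Laguerre equation x y'' + (1 - x) y' + n y = 0 with n = 8; the polynomial solution is L_8(x).
With y = sum_k a_k x^k, matching x^k gives (k+1)k a_{k+1} + (k+1) a_{k+1} - k a_k + n a_k = 0, i.e. (k+1)^2 a_{k+1} = (k - n) a_k = (k - 8) a_k. The right side vanishes at k = 8, so the series terminates at degree 8.
Standard normalization L_n(0) = 1 gives a_0 = 1. Work upward with a_{k+1} = (k - 8) a_k / (k+1)^2:
  a_1 = (0 - 8)(1) / 1^2 = -8/1 = -8
  a_2 = (1 - 8)(-8) / 2^2 = 56/4 = 14
  a_3 = (2 - 8)(14) / 3^2 = -84/9 = -28/3
  a_4 = (3 - 8)(-28/3) / 4^2 = (140/3)/16 = 35/12
  a_5 = (4 - 8)(35/12) / 5^2 = (-35/3)/25 = -7/15
  a_6 = (5 - 8)(-7/15) / 6^2 = (7/5)/36 = 7/180
  a_7 = (6 - 8)(7/180) / 7^2 = (-7/90)/49 = -1/630
  a_8 = (7 - 8)(-1/630) / 8^2 = (1/630)/64 = 1/40320
Hence L_8(x) = x^8/40320 - x^7/630 + 7 x^6/180 - 7 x^5/15 + 35 x^4/12 - 28 x^3/3 + 14 x^2 - 8 x + 1.

L_8(x); series = x^8/40320 - x^7/630 + 7 x^6/180 - 7 x^5/15 + 35 x^4/12 - 28 x^3/3 + 14 x^2 - 8 x + 1


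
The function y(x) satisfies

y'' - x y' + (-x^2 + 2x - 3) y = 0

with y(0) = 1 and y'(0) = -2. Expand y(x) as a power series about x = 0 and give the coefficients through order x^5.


Ansatz: y(x) = sum_{n>=0} a_n x^n, so y'(x) = sum_{n>=1} n a_n x^(n-1) and y''(x) = sum_{n>=2} n(n-1) a_n x^(n-2).
Substitute into P(x) y'' + Q(x) y' + R(x) y = 0 with P(x) = 1, Q(x) = -x, R(x) = -x^2 + 2x - 3, and match powers of x.
Initial conditions: a_0 = 1, a_1 = -2.
Setting the coefficient of each power of x to zero and solving order by order (substituting the coefficients already found):
  x^0: 2 a_2 - 3 a_0 = 0  ->  2 a_2 = 3 a_0 = 3  ->  a_2 = 3/2
  x^1: 6 a_3 - 4 a_1 + 2 a_0 = 0  ->  6 a_3 = 4 a_1 - 2 a_0 = -10  ->  a_3 = -5/3
  x^2: 12 a_4 - 5 a_2 + 2 a_1 - a_0 = 0  ->  12 a_4 = 5 a_2 - 2 a_1 + a_0 = 25/2  ->  a_4 = 25/24
  x^3: 20 a_5 - 6 a_3 + 2 a_2 - a_1 = 0  ->  20 a_5 = 6 a_3 - 2 a_2 + a_1 = -15  ->  a_5 = -3/4
Truncated series: y(x) = 1 - 2 x + (3/2) x^2 - (5/3) x^3 + (25/24) x^4 - (3/4) x^5 + O(x^6).

a_0 = 1; a_1 = -2; a_2 = 3/2; a_3 = -5/3; a_4 = 25/24; a_5 = -3/4


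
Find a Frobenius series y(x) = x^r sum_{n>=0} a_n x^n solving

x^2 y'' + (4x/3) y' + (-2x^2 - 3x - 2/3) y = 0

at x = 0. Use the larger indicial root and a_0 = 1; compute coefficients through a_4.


Write in Frobenius form y'' + (p(x)/x) y' + (q(x)/x^2) y = 0:
  p(x) = 4/3,  q(x) = -2x^2 - 3x - 2/3.
Indicial equation: r(r-1) + (4/3) r + (-2/3) = 0 -> roots r_1 = 2/3, r_2 = -1.
Take r = r_1 = 2/3. Let y(x) = x^r sum_{n>=0} a_n x^n with a_0 = 1.
Substitute y = x^r sum a_n x^n and match x^{r+n}. The recurrence is
  D(n) a_n - 3 a_{n-1} - 2 a_{n-2} = 0,  where D(n) = (r+n)(r+n-1) + (4/3)(r+n) + (-2/3).
  a_n = [3 a_{n-1} + 2 a_{n-2}] / D(n).
Since the indicial polynomial factors as (r - r_1)(r - r_2), D(n) = (r_1 + n - r_1)(r_1 + n - r_2) = n(n + 5/3).
Evaluating step by step (a_0 = 1):
  n = 1: D(1) = 1(1 + 5/3) = 8/3; numerator = 3(1) = 3; a_1 = (3)/(8/3) = 9/8
  n = 2: D(2) = 2(2 + 5/3) = 22/3; numerator = 3(9/8) + 2(1) = 43/8; a_2 = (43/8)/(22/3) = 129/176
  n = 3: D(3) = 3(3 + 5/3) = 14; numerator = 3(129/176) + 2(9/8) = 783/176; a_3 = (783/176)/(14) = 783/2464
  n = 4: D(4) = 4(4 + 5/3) = 68/3; numerator = 3(783/2464) + 2(129/176) = 5961/2464; a_4 = (5961/2464)/(68/3) = 17883/167552

r = 2/3; a_0 = 1; a_1 = 9/8; a_2 = 129/176; a_3 = 783/2464; a_4 = 17883/167552


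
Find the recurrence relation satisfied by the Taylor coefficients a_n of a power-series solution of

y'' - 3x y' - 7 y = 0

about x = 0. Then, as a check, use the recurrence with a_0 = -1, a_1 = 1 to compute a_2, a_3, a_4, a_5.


Substitute y = sum_n a_n x^n.
y''(x) has coefficient (n+2)(n+1) a_{n+2} at x^n;
-3 x y'(x) has coefficient -3 n a_n at x^n (shift);
-7 y(x) has coefficient -7 a_n at x^n.
Matching x^n: (n+2)(n+1) a_{n+2} + (-3n - 7) a_n = 0.
Thus a_{n+2} = (3n + 7) / ((n+1)(n+2)) * a_n.

Check with a_0 = -1, a_1 = 1 (apply the recurrence for n = 0, 1, 2, 3): a_0 = -1, a_1 = 1, a_2 = -7/2, a_3 = 5/3, a_4 = -91/24, a_5 = 4/3.

a_(n+2) = (3n + 7) / ((n+1)(n+2)) * a_n; check: a_0 = -1, a_1 = 1, a_2 = -7/2, a_3 = 5/3, a_4 = -91/24, a_5 = 4/3


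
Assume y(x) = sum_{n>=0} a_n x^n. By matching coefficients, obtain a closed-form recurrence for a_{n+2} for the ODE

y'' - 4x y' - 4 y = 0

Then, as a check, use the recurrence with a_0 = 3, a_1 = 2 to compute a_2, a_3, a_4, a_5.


Substitute y = sum_n a_n x^n.
y''(x) has coefficient (n+2)(n+1) a_{n+2} at x^n;
-4 x y'(x) has coefficient -4 n a_n at x^n (shift);
-4 y(x) has coefficient -4 a_n at x^n.
Matching x^n: (n+2)(n+1) a_{n+2} + (-4n - 4) a_n = 0.
Thus a_{n+2} = (4n + 4) / ((n+1)(n+2)) * a_n.

Check with a_0 = 3, a_1 = 2 (apply the recurrence for n = 0, 1, 2, 3): a_0 = 3, a_1 = 2, a_2 = 6, a_3 = 8/3, a_4 = 6, a_5 = 32/15.

a_(n+2) = (4n + 4) / ((n+1)(n+2)) * a_n; check: a_0 = 3, a_1 = 2, a_2 = 6, a_3 = 8/3, a_4 = 6, a_5 = 32/15


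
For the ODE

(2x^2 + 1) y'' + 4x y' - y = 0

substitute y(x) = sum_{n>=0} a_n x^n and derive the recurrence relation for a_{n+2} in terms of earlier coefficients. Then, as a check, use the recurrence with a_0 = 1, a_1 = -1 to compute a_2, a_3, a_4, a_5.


Substitute y = sum_n a_n x^n.
(1 + 2 x^2) y'' contributes (n+2)(n+1) a_{n+2} + 2 n(n-1) a_n at x^n.
4 x y'(x) contributes 4 n a_n at x^n.
-y(x) contributes -1 a_n at x^n.
Matching x^n: (n+2)(n+1) a_{n+2} + (2 n(n-1) + 4 n - 1) a_n = 0.
Thus a_{n+2} = (-2 n(n-1) - 4 n + 1) / ((n+1)(n+2)) * a_n.

Check with a_0 = 1, a_1 = -1 (apply the recurrence for n = 0, 1, 2, 3): a_0 = 1, a_1 = -1, a_2 = 1/2, a_3 = 1/2, a_4 = -11/24, a_5 = -23/40.

a_(n+2) = (-2 n(n-1) - 4 n + 1) / ((n+1)(n+2)) * a_n; check: a_0 = 1, a_1 = -1, a_2 = 1/2, a_3 = 1/2, a_4 = -11/24, a_5 = -23/40


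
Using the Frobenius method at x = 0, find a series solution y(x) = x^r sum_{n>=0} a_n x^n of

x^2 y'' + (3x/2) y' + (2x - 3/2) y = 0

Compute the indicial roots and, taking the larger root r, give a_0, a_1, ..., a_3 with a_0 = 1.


Write in Frobenius form y'' + (p(x)/x) y' + (q(x)/x^2) y = 0:
  p(x) = 3/2,  q(x) = 2x - 3/2.
Indicial equation: r(r-1) + (3/2) r + (-3/2) = 0 -> roots r_1 = 1, r_2 = -3/2.
Take r = r_1 = 1. Let y(x) = x^r sum_{n>=0} a_n x^n with a_0 = 1.
Substitute y = x^r sum a_n x^n and match x^{r+n}. The recurrence is
  D(n) a_n + 2 a_{n-1} = 0,  where D(n) = (r+n)(r+n-1) + (3/2)(r+n) + (-3/2).
  a_n = -2 / D(n) * a_{n-1}.
Since the indicial polynomial factors as (r - r_1)(r - r_2), D(n) = (r_1 + n - r_1)(r_1 + n - r_2) = n(n + 5/2).
Evaluating step by step (a_0 = 1):
  n = 1: D(1) = 1(1 + 5/2) = 7/2; numerator = -2(1) = -2; a_1 = (-2)/(7/2) = -4/7
  n = 2: D(2) = 2(2 + 5/2) = 9; numerator = -2(-4/7) = 8/7; a_2 = (8/7)/(9) = 8/63
  n = 3: D(3) = 3(3 + 5/2) = 33/2; numerator = -2(8/63) = -16/63; a_3 = (-16/63)/(33/2) = -32/2079

r = 1; a_0 = 1; a_1 = -4/7; a_2 = 8/63; a_3 = -32/2079


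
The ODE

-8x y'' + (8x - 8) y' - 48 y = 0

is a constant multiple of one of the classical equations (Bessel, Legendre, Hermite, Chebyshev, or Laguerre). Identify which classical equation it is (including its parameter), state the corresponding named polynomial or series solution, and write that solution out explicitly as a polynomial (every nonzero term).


All three coefficients share the factor -8; dividing through by -8 gives  x y'' + (1 - x) y' + 6 y = 0.
This matches the Laguerre equation x y'' + (1 - x) y' + n y = 0 with n = 6; the polynomial solution is L_6(x).
With y = sum_k a_k x^k, matching x^k gives (k+1)k a_{k+1} + (k+1) a_{k+1} - k a_k + n a_k = 0, i.e. (k+1)^2 a_{k+1} = (k - n) a_k = (k - 6) a_k. The right side vanishes at k = 6, so the series terminates at degree 6.
Standard normalization L_n(0) = 1 gives a_0 = 1. Work upward with a_{k+1} = (k - 6) a_k / (k+1)^2:
  a_1 = (0 - 6)(1) / 1^2 = -6/1 = -6
  a_2 = (1 - 6)(-6) / 2^2 = 30/4 = 15/2
  a_3 = (2 - 6)(15/2) / 3^2 = -30/9 = -10/3
  a_4 = (3 - 6)(-10/3) / 4^2 = 10/16 = 5/8
  a_5 = (4 - 6)(5/8) / 5^2 = (-5/4)/25 = -1/20
  a_6 = (5 - 6)(-1/20) / 6^2 = (1/20)/36 = 1/720
Hence L_6(x) = x^6/720 - x^5/20 + 5 x^4/8 - 10 x^3/3 + 15 x^2/2 - 6 x + 1.

L_6(x); series = x^6/720 - x^5/20 + 5 x^4/8 - 10 x^3/3 + 15 x^2/2 - 6 x + 1


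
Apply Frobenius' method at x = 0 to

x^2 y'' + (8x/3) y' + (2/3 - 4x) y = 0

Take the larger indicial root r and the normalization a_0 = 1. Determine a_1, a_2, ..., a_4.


Write in Frobenius form y'' + (p(x)/x) y' + (q(x)/x^2) y = 0:
  p(x) = 8/3,  q(x) = 2/3 - 4x.
Indicial equation: r(r-1) + (8/3) r + (2/3) = 0 -> roots r_1 = -2/3, r_2 = -1.
Take r = r_1 = -2/3. Let y(x) = x^r sum_{n>=0} a_n x^n with a_0 = 1.
Substitute y = x^r sum a_n x^n and match x^{r+n}. The recurrence is
  D(n) a_n - 4 a_{n-1} = 0,  where D(n) = (r+n)(r+n-1) + (8/3)(r+n) + (2/3).
  a_n = 4 / D(n) * a_{n-1}.
Since the indicial polynomial factors as (r - r_1)(r - r_2), D(n) = (r_1 + n - r_1)(r_1 + n - r_2) = n(n + 1/3).
Evaluating step by step (a_0 = 1):
  n = 1: D(1) = 1(1 + 1/3) = 4/3; numerator = 4(1) = 4; a_1 = (4)/(4/3) = 3
  n = 2: D(2) = 2(2 + 1/3) = 14/3; numerator = 4(3) = 12; a_2 = (12)/(14/3) = 18/7
  n = 3: D(3) = 3(3 + 1/3) = 10; numerator = 4(18/7) = 72/7; a_3 = (72/7)/(10) = 36/35
  n = 4: D(4) = 4(4 + 1/3) = 52/3; numerator = 4(36/35) = 144/35; a_4 = (144/35)/(52/3) = 108/455

r = -2/3; a_0 = 1; a_1 = 3; a_2 = 18/7; a_3 = 36/35; a_4 = 108/455
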